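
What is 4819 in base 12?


Divide by 12 repeatedly:
4819 ÷ 12 = 401 remainder 7
401 ÷ 12 = 33 remainder 5
33 ÷ 12 = 2 remainder 9
2 ÷ 12 = 0 remainder 2
Reading remainders bottom-up:
= 2957


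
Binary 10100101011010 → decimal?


Positional values:
Bit 1: 1 × 2^1 = 2
Bit 3: 1 × 2^3 = 8
Bit 4: 1 × 2^4 = 16
Bit 6: 1 × 2^6 = 64
Bit 8: 1 × 2^8 = 256
Bit 11: 1 × 2^11 = 2048
Bit 13: 1 × 2^13 = 8192
Sum = 2 + 8 + 16 + 64 + 256 + 2048 + 8192
= 10586


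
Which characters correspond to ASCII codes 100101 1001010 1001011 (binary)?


Codes (binary): 100101 1001010 1001011
Per-code ASCII lookup:
  100101 = 37  (special character) → '%'
  1001010 = 74  (range 65-90: uppercase, 74 - 65 = 9) → 'J'
  1001011 = 75  (range 65-90: uppercase, 75 - 65 = 10) → 'K'
= '%JK'


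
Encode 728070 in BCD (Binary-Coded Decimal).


Each digit → 4-bit binary:
  7 → 0111
  2 → 0010
  8 → 1000
  0 → 0000
  7 → 0111
  0 → 0000
= 0111 0010 1000 0000 0111 0000


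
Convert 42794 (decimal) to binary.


Divide by 2 repeatedly:
42794 ÷ 2 = 21397 remainder 0
21397 ÷ 2 = 10698 remainder 1
10698 ÷ 2 = 5349 remainder 0
5349 ÷ 2 = 2674 remainder 1
2674 ÷ 2 = 1337 remainder 0
1337 ÷ 2 = 668 remainder 1
668 ÷ 2 = 334 remainder 0
334 ÷ 2 = 167 remainder 0
167 ÷ 2 = 83 remainder 1
83 ÷ 2 = 41 remainder 1
41 ÷ 2 = 20 remainder 1
20 ÷ 2 = 10 remainder 0
10 ÷ 2 = 5 remainder 0
5 ÷ 2 = 2 remainder 1
2 ÷ 2 = 1 remainder 0
1 ÷ 2 = 0 remainder 1
Reading remainders bottom-up:
= 1010011100101010


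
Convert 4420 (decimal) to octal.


Divide by 8 repeatedly:
4420 ÷ 8 = 552 remainder 4
552 ÷ 8 = 69 remainder 0
69 ÷ 8 = 8 remainder 5
8 ÷ 8 = 1 remainder 0
1 ÷ 8 = 0 remainder 1
Reading remainders bottom-up:
= 0o10504


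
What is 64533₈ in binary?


Each octal digit → 3 binary bits:
  6 = 110
  4 = 100
  5 = 101
  3 = 011
  3 = 011
Concatenate: 110 100 101 011 011
= 110100101011011


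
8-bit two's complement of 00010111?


Original: 00010111
Step 1 - Invert all bits: 11101000
Step 2 - Add 1: 11101000 + 1
= 11101001 (represents -23)


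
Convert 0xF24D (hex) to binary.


Each hex digit → 4 binary bits:
  F = 1111
  2 = 0010
  4 = 0100
  D = 1101
Concatenate: 1111 0010 0100 1101
= 1111001001001101


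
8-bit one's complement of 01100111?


Original: 01100111
Invert all bits:
  bit 0: 0 → 1
  bit 1: 1 → 0
  bit 2: 1 → 0
  bit 3: 0 → 1
  bit 4: 0 → 1
  bit 5: 1 → 0
  bit 6: 1 → 0
  bit 7: 1 → 0
= 10011000


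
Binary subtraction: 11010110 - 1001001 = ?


Align and subtract column by column (LSB to MSB, borrowing when needed):
  11010110
- 01001001
  --------
  col 0: (0 - 0 borrow-in) - 1 → borrow from next column: (0+2) - 1 = 1, borrow out 1
  col 1: (1 - 1 borrow-in) - 0 → 0 - 0 = 0, borrow out 0
  col 2: (1 - 0 borrow-in) - 0 → 1 - 0 = 1, borrow out 0
  col 3: (0 - 0 borrow-in) - 1 → borrow from next column: (0+2) - 1 = 1, borrow out 1
  col 4: (1 - 1 borrow-in) - 0 → 0 - 0 = 0, borrow out 0
  col 5: (0 - 0 borrow-in) - 0 → 0 - 0 = 0, borrow out 0
  col 6: (1 - 0 borrow-in) - 1 → 1 - 1 = 0, borrow out 0
  col 7: (1 - 0 borrow-in) - 0 → 1 - 0 = 1, borrow out 0
Reading bits MSB→LSB: 10001101
Strip leading zeros: 10001101
= 10001101


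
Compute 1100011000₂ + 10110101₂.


Align and add column by column (LSB to MSB, carry propagating):
  01100011000
+ 00010110101
  -----------
  col 0: 0 + 1 + 0 (carry in) = 1 → bit 1, carry out 0
  col 1: 0 + 0 + 0 (carry in) = 0 → bit 0, carry out 0
  col 2: 0 + 1 + 0 (carry in) = 1 → bit 1, carry out 0
  col 3: 1 + 0 + 0 (carry in) = 1 → bit 1, carry out 0
  col 4: 1 + 1 + 0 (carry in) = 2 → bit 0, carry out 1
  col 5: 0 + 1 + 1 (carry in) = 2 → bit 0, carry out 1
  col 6: 0 + 0 + 1 (carry in) = 1 → bit 1, carry out 0
  col 7: 0 + 1 + 0 (carry in) = 1 → bit 1, carry out 0
  col 8: 1 + 0 + 0 (carry in) = 1 → bit 1, carry out 0
  col 9: 1 + 0 + 0 (carry in) = 1 → bit 1, carry out 0
  col 10: 0 + 0 + 0 (carry in) = 0 → bit 0, carry out 0
Reading bits MSB→LSB: 01111001101
Strip leading zeros: 1111001101
= 1111001101


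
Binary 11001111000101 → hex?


Group into 4-bit nibbles: 0011001111000101
  0011 = 3
  0011 = 3
  1100 = C
  0101 = 5
= 0x33C5


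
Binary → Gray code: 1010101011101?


Binary: 1010101011101
Gray code: G = B XOR (B >> 1)
B >> 1 = 0101010101110
1010101011101 XOR 0101010101110:
  1 XOR 0 = 1
  0 XOR 1 = 1
  1 XOR 0 = 1
  0 XOR 1 = 1
  1 XOR 0 = 1
  0 XOR 1 = 1
  1 XOR 0 = 1
  0 XOR 1 = 1
  1 XOR 0 = 1
  1 XOR 1 = 0
  1 XOR 1 = 0
  0 XOR 1 = 1
  1 XOR 0 = 1
= 1111111110011


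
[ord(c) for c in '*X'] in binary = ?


String: '*X'  (2 characters)
Per-character ASCII lookup:
  '*': special character: '*' = 42 → 101010
  'X': uppercase starts at 65: 'X' = 65 + 23 = 88 → 1011000
= 101010 1011000


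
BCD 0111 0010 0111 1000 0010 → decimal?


Each 4-bit group → digit:
  0111 → 7
  0010 → 2
  0111 → 7
  1000 → 8
  0010 → 2
= 72782


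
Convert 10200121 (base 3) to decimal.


Positional values (base 3):
  1 × 3^0 = 1 × 1 = 1
  2 × 3^1 = 2 × 3 = 6
  1 × 3^2 = 1 × 9 = 9
  0 × 3^3 = 0 × 27 = 0
  0 × 3^4 = 0 × 81 = 0
  2 × 3^5 = 2 × 243 = 486
  0 × 3^6 = 0 × 729 = 0
  1 × 3^7 = 1 × 2187 = 2187
Sum = 1 + 6 + 9 + 0 + 0 + 486 + 0 + 2187
= 2689


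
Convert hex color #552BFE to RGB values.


Hex: #552BFE
R = 55₁₆ = 85
G = 2B₁₆ = 43
B = FE₁₆ = 254
= RGB(85, 43, 254)


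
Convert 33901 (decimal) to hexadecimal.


Divide by 16 repeatedly:
33901 ÷ 16 = 2118 remainder 13 (D)
2118 ÷ 16 = 132 remainder 6 (6)
132 ÷ 16 = 8 remainder 4 (4)
8 ÷ 16 = 0 remainder 8 (8)
Reading remainders bottom-up:
= 0x846D


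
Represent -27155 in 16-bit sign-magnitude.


Sign bit: 1 (negative)
Magnitude: 27155 = 110101000010011
= 1110101000010011


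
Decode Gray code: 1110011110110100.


Gray code: 1110011110110100
MSB stays the same: 1
Each subsequent bit = prev_binary XOR current_gray:
  B[1] = 1 XOR 1 = 0
  B[2] = 0 XOR 1 = 1
  B[3] = 1 XOR 0 = 1
  B[4] = 1 XOR 0 = 1
  B[5] = 1 XOR 1 = 0
  B[6] = 0 XOR 1 = 1
  B[7] = 1 XOR 1 = 0
  B[8] = 0 XOR 1 = 1
  B[9] = 1 XOR 0 = 1
  B[10] = 1 XOR 1 = 0
  B[11] = 0 XOR 1 = 1
  B[12] = 1 XOR 0 = 1
  B[13] = 1 XOR 1 = 0
  B[14] = 0 XOR 0 = 0
  B[15] = 0 XOR 0 = 0
= 1011101011011000 (47832 decimal)


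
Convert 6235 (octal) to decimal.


Positional values:
Position 0: 5 × 8^0 = 5
Position 1: 3 × 8^1 = 24
Position 2: 2 × 8^2 = 128
Position 3: 6 × 8^3 = 3072
Sum = 5 + 24 + 128 + 3072
= 3229


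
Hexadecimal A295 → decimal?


Positional values:
Position 0: 5 × 16^0 = 5 × 1 = 5
Position 1: 9 × 16^1 = 9 × 16 = 144
Position 2: 2 × 16^2 = 2 × 256 = 512
Position 3: A × 16^3 = 10 × 4096 = 40960
Sum = 5 + 144 + 512 + 40960
= 41621


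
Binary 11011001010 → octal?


Group into 3-bit groups: 011011001010
  011 = 3
  011 = 3
  001 = 1
  010 = 2
= 0o3312


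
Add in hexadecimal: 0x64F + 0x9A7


Align and add column by column (LSB to MSB, each column mod 16 with carry):
  064F
+ 09A7
  ----
  col 0: F(15) + 7(7) + 0 (carry in) = 22 → 6(6), carry out 1
  col 1: 4(4) + A(10) + 1 (carry in) = 15 → F(15), carry out 0
  col 2: 6(6) + 9(9) + 0 (carry in) = 15 → F(15), carry out 0
  col 3: 0(0) + 0(0) + 0 (carry in) = 0 → 0(0), carry out 0
Reading digits MSB→LSB: 0FF6
Strip leading zeros: FF6
= 0xFF6


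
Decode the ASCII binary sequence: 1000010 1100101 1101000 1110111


Codes (binary): 1000010 1100101 1101000 1110111
Per-code ASCII lookup:
  1000010 = 66  (range 65-90: uppercase, 66 - 65 = 1) → 'B'
  1100101 = 101  (range 97-122: lowercase, 101 - 97 = 4) → 'e'
  1101000 = 104  (range 97-122: lowercase, 104 - 97 = 7) → 'h'
  1110111 = 119  (range 97-122: lowercase, 119 - 97 = 22) → 'w'
= 'Behw'


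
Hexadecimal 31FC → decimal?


Positional values:
Position 0: C × 16^0 = 12 × 1 = 12
Position 1: F × 16^1 = 15 × 16 = 240
Position 2: 1 × 16^2 = 1 × 256 = 256
Position 3: 3 × 16^3 = 3 × 4096 = 12288
Sum = 12 + 240 + 256 + 12288
= 12796


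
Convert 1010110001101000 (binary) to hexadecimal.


Group into 4-bit nibbles: 1010110001101000
  1010 = A
  1100 = C
  0110 = 6
  1000 = 8
= 0xAC68


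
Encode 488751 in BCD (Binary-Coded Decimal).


Each digit → 4-bit binary:
  4 → 0100
  8 → 1000
  8 → 1000
  7 → 0111
  5 → 0101
  1 → 0001
= 0100 1000 1000 0111 0101 0001


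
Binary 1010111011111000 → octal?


Group into 3-bit groups: 001010111011111000
  001 = 1
  010 = 2
  111 = 7
  011 = 3
  111 = 7
  000 = 0
= 0o127370


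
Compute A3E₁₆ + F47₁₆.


Align and add column by column (LSB to MSB, each column mod 16 with carry):
  0A3E
+ 0F47
  ----
  col 0: E(14) + 7(7) + 0 (carry in) = 21 → 5(5), carry out 1
  col 1: 3(3) + 4(4) + 1 (carry in) = 8 → 8(8), carry out 0
  col 2: A(10) + F(15) + 0 (carry in) = 25 → 9(9), carry out 1
  col 3: 0(0) + 0(0) + 1 (carry in) = 1 → 1(1), carry out 0
Reading digits MSB→LSB: 1985
Strip leading zeros: 1985
= 0x1985


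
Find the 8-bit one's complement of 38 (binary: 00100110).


Original: 00100110
Invert all bits:
  bit 0: 0 → 1
  bit 1: 0 → 1
  bit 2: 1 → 0
  bit 3: 0 → 1
  bit 4: 0 → 1
  bit 5: 1 → 0
  bit 6: 1 → 0
  bit 7: 0 → 1
= 11011001


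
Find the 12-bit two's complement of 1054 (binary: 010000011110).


Original: 010000011110
Step 1 - Invert all bits: 101111100001
Step 2 - Add 1: 101111100001 + 1
= 101111100010 (represents -1054)


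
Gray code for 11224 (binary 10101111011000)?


Binary: 10101111011000
Gray code: G = B XOR (B >> 1)
B >> 1 = 01010111101100
10101111011000 XOR 01010111101100:
  1 XOR 0 = 1
  0 XOR 1 = 1
  1 XOR 0 = 1
  0 XOR 1 = 1
  1 XOR 0 = 1
  1 XOR 1 = 0
  1 XOR 1 = 0
  1 XOR 1 = 0
  0 XOR 1 = 1
  1 XOR 0 = 1
  1 XOR 1 = 0
  0 XOR 1 = 1
  0 XOR 0 = 0
  0 XOR 0 = 0
= 11111000110100


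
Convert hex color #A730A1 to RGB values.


Hex: #A730A1
R = A7₁₆ = 167
G = 30₁₆ = 48
B = A1₁₆ = 161
= RGB(167, 48, 161)


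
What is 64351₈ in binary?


Each octal digit → 3 binary bits:
  6 = 110
  4 = 100
  3 = 011
  5 = 101
  1 = 001
Concatenate: 110 100 011 101 001
= 110100011101001


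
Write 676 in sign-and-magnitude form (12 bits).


Sign bit: 0 (positive)
Magnitude: 676 = 01010100100
= 001010100100


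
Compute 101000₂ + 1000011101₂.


Align and add column by column (LSB to MSB, carry propagating):
  00000101000
+ 01000011101
  -----------
  col 0: 0 + 1 + 0 (carry in) = 1 → bit 1, carry out 0
  col 1: 0 + 0 + 0 (carry in) = 0 → bit 0, carry out 0
  col 2: 0 + 1 + 0 (carry in) = 1 → bit 1, carry out 0
  col 3: 1 + 1 + 0 (carry in) = 2 → bit 0, carry out 1
  col 4: 0 + 1 + 1 (carry in) = 2 → bit 0, carry out 1
  col 5: 1 + 0 + 1 (carry in) = 2 → bit 0, carry out 1
  col 6: 0 + 0 + 1 (carry in) = 1 → bit 1, carry out 0
  col 7: 0 + 0 + 0 (carry in) = 0 → bit 0, carry out 0
  col 8: 0 + 0 + 0 (carry in) = 0 → bit 0, carry out 0
  col 9: 0 + 1 + 0 (carry in) = 1 → bit 1, carry out 0
  col 10: 0 + 0 + 0 (carry in) = 0 → bit 0, carry out 0
Reading bits MSB→LSB: 01001000101
Strip leading zeros: 1001000101
= 1001000101


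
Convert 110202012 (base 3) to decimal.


Positional values (base 3):
  2 × 3^0 = 2 × 1 = 2
  1 × 3^1 = 1 × 3 = 3
  0 × 3^2 = 0 × 9 = 0
  2 × 3^3 = 2 × 27 = 54
  0 × 3^4 = 0 × 81 = 0
  2 × 3^5 = 2 × 243 = 486
  0 × 3^6 = 0 × 729 = 0
  1 × 3^7 = 1 × 2187 = 2187
  1 × 3^8 = 1 × 6561 = 6561
Sum = 2 + 3 + 0 + 54 + 0 + 486 + 0 + 2187 + 6561
= 9293


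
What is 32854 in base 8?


Divide by 8 repeatedly:
32854 ÷ 8 = 4106 remainder 6
4106 ÷ 8 = 513 remainder 2
513 ÷ 8 = 64 remainder 1
64 ÷ 8 = 8 remainder 0
8 ÷ 8 = 1 remainder 0
1 ÷ 8 = 0 remainder 1
Reading remainders bottom-up:
= 0o100126


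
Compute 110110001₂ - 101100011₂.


Align and subtract column by column (LSB to MSB, borrowing when needed):
  110110001
- 101100011
  ---------
  col 0: (1 - 0 borrow-in) - 1 → 1 - 1 = 0, borrow out 0
  col 1: (0 - 0 borrow-in) - 1 → borrow from next column: (0+2) - 1 = 1, borrow out 1
  col 2: (0 - 1 borrow-in) - 0 → borrow from next column: (-1+2) - 0 = 1, borrow out 1
  col 3: (0 - 1 borrow-in) - 0 → borrow from next column: (-1+2) - 0 = 1, borrow out 1
  col 4: (1 - 1 borrow-in) - 0 → 0 - 0 = 0, borrow out 0
  col 5: (1 - 0 borrow-in) - 1 → 1 - 1 = 0, borrow out 0
  col 6: (0 - 0 borrow-in) - 1 → borrow from next column: (0+2) - 1 = 1, borrow out 1
  col 7: (1 - 1 borrow-in) - 0 → 0 - 0 = 0, borrow out 0
  col 8: (1 - 0 borrow-in) - 1 → 1 - 1 = 0, borrow out 0
Reading bits MSB→LSB: 001001110
Strip leading zeros: 1001110
= 1001110


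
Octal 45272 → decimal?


Positional values:
Position 0: 2 × 8^0 = 2
Position 1: 7 × 8^1 = 56
Position 2: 2 × 8^2 = 128
Position 3: 5 × 8^3 = 2560
Position 4: 4 × 8^4 = 16384
Sum = 2 + 56 + 128 + 2560 + 16384
= 19130


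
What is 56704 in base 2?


Divide by 2 repeatedly:
56704 ÷ 2 = 28352 remainder 0
28352 ÷ 2 = 14176 remainder 0
14176 ÷ 2 = 7088 remainder 0
7088 ÷ 2 = 3544 remainder 0
3544 ÷ 2 = 1772 remainder 0
1772 ÷ 2 = 886 remainder 0
886 ÷ 2 = 443 remainder 0
443 ÷ 2 = 221 remainder 1
221 ÷ 2 = 110 remainder 1
110 ÷ 2 = 55 remainder 0
55 ÷ 2 = 27 remainder 1
27 ÷ 2 = 13 remainder 1
13 ÷ 2 = 6 remainder 1
6 ÷ 2 = 3 remainder 0
3 ÷ 2 = 1 remainder 1
1 ÷ 2 = 0 remainder 1
Reading remainders bottom-up:
= 1101110110000000


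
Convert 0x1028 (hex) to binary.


Each hex digit → 4 binary bits:
  1 = 0001
  0 = 0000
  2 = 0010
  8 = 1000
Concatenate: 0001 0000 0010 1000
= 0001000000101000


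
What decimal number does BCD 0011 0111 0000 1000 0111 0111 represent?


Each 4-bit group → digit:
  0011 → 3
  0111 → 7
  0000 → 0
  1000 → 8
  0111 → 7
  0111 → 7
= 370877


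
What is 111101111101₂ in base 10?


Positional values:
Bit 0: 1 × 2^0 = 1
Bit 2: 1 × 2^2 = 4
Bit 3: 1 × 2^3 = 8
Bit 4: 1 × 2^4 = 16
Bit 5: 1 × 2^5 = 32
Bit 6: 1 × 2^6 = 64
Bit 8: 1 × 2^8 = 256
Bit 9: 1 × 2^9 = 512
Bit 10: 1 × 2^10 = 1024
Bit 11: 1 × 2^11 = 2048
Sum = 1 + 4 + 8 + 16 + 32 + 64 + 256 + 512 + 1024 + 2048
= 3965


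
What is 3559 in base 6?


Divide by 6 repeatedly:
3559 ÷ 6 = 593 remainder 1
593 ÷ 6 = 98 remainder 5
98 ÷ 6 = 16 remainder 2
16 ÷ 6 = 2 remainder 4
2 ÷ 6 = 0 remainder 2
Reading remainders bottom-up:
= 24251


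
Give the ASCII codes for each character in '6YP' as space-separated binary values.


String: '6YP'  (3 characters)
Per-character ASCII lookup:
  '6': digits start at 48: '6' = 48 + 6 = 54 → 110110
  'Y': uppercase starts at 65: 'Y' = 65 + 24 = 89 → 1011001
  'P': uppercase starts at 65: 'P' = 65 + 15 = 80 → 1010000
= 110110 1011001 1010000


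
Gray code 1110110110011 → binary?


Gray code: 1110110110011
MSB stays the same: 1
Each subsequent bit = prev_binary XOR current_gray:
  B[1] = 1 XOR 1 = 0
  B[2] = 0 XOR 1 = 1
  B[3] = 1 XOR 0 = 1
  B[4] = 1 XOR 1 = 0
  B[5] = 0 XOR 1 = 1
  B[6] = 1 XOR 0 = 1
  B[7] = 1 XOR 1 = 0
  B[8] = 0 XOR 1 = 1
  B[9] = 1 XOR 0 = 1
  B[10] = 1 XOR 0 = 1
  B[11] = 1 XOR 1 = 0
  B[12] = 0 XOR 1 = 1
= 1011011011101 (5853 decimal)


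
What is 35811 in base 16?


Divide by 16 repeatedly:
35811 ÷ 16 = 2238 remainder 3 (3)
2238 ÷ 16 = 139 remainder 14 (E)
139 ÷ 16 = 8 remainder 11 (B)
8 ÷ 16 = 0 remainder 8 (8)
Reading remainders bottom-up:
= 0x8BE3


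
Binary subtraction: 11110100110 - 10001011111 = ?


Align and subtract column by column (LSB to MSB, borrowing when needed):
  11110100110
- 10001011111
  -----------
  col 0: (0 - 0 borrow-in) - 1 → borrow from next column: (0+2) - 1 = 1, borrow out 1
  col 1: (1 - 1 borrow-in) - 1 → borrow from next column: (0+2) - 1 = 1, borrow out 1
  col 2: (1 - 1 borrow-in) - 1 → borrow from next column: (0+2) - 1 = 1, borrow out 1
  col 3: (0 - 1 borrow-in) - 1 → borrow from next column: (-1+2) - 1 = 0, borrow out 1
  col 4: (0 - 1 borrow-in) - 1 → borrow from next column: (-1+2) - 1 = 0, borrow out 1
  col 5: (1 - 1 borrow-in) - 0 → 0 - 0 = 0, borrow out 0
  col 6: (0 - 0 borrow-in) - 1 → borrow from next column: (0+2) - 1 = 1, borrow out 1
  col 7: (1 - 1 borrow-in) - 0 → 0 - 0 = 0, borrow out 0
  col 8: (1 - 0 borrow-in) - 0 → 1 - 0 = 1, borrow out 0
  col 9: (1 - 0 borrow-in) - 0 → 1 - 0 = 1, borrow out 0
  col 10: (1 - 0 borrow-in) - 1 → 1 - 1 = 0, borrow out 0
Reading bits MSB→LSB: 01101000111
Strip leading zeros: 1101000111
= 1101000111


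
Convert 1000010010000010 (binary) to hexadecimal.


Group into 4-bit nibbles: 1000010010000010
  1000 = 8
  0100 = 4
  1000 = 8
  0010 = 2
= 0x8482


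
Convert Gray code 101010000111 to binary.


Gray code: 101010000111
MSB stays the same: 1
Each subsequent bit = prev_binary XOR current_gray:
  B[1] = 1 XOR 0 = 1
  B[2] = 1 XOR 1 = 0
  B[3] = 0 XOR 0 = 0
  B[4] = 0 XOR 1 = 1
  B[5] = 1 XOR 0 = 1
  B[6] = 1 XOR 0 = 1
  B[7] = 1 XOR 0 = 1
  B[8] = 1 XOR 0 = 1
  B[9] = 1 XOR 1 = 0
  B[10] = 0 XOR 1 = 1
  B[11] = 1 XOR 1 = 0
= 110011111010 (3322 decimal)


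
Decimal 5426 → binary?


Divide by 2 repeatedly:
5426 ÷ 2 = 2713 remainder 0
2713 ÷ 2 = 1356 remainder 1
1356 ÷ 2 = 678 remainder 0
678 ÷ 2 = 339 remainder 0
339 ÷ 2 = 169 remainder 1
169 ÷ 2 = 84 remainder 1
84 ÷ 2 = 42 remainder 0
42 ÷ 2 = 21 remainder 0
21 ÷ 2 = 10 remainder 1
10 ÷ 2 = 5 remainder 0
5 ÷ 2 = 2 remainder 1
2 ÷ 2 = 1 remainder 0
1 ÷ 2 = 0 remainder 1
Reading remainders bottom-up:
= 1010100110010


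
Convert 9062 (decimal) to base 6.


Divide by 6 repeatedly:
9062 ÷ 6 = 1510 remainder 2
1510 ÷ 6 = 251 remainder 4
251 ÷ 6 = 41 remainder 5
41 ÷ 6 = 6 remainder 5
6 ÷ 6 = 1 remainder 0
1 ÷ 6 = 0 remainder 1
Reading remainders bottom-up:
= 105542


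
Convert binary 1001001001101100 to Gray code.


Binary: 1001001001101100
Gray code: G = B XOR (B >> 1)
B >> 1 = 0100100100110110
1001001001101100 XOR 0100100100110110:
  1 XOR 0 = 1
  0 XOR 1 = 1
  0 XOR 0 = 0
  1 XOR 0 = 1
  0 XOR 1 = 1
  0 XOR 0 = 0
  1 XOR 0 = 1
  0 XOR 1 = 1
  0 XOR 0 = 0
  1 XOR 0 = 1
  1 XOR 1 = 0
  0 XOR 1 = 1
  1 XOR 0 = 1
  1 XOR 1 = 0
  0 XOR 1 = 1
  0 XOR 0 = 0
= 1101101101011010


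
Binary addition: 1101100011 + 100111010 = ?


Align and add column by column (LSB to MSB, carry propagating):
  01101100011
+ 00100111010
  -----------
  col 0: 1 + 0 + 0 (carry in) = 1 → bit 1, carry out 0
  col 1: 1 + 1 + 0 (carry in) = 2 → bit 0, carry out 1
  col 2: 0 + 0 + 1 (carry in) = 1 → bit 1, carry out 0
  col 3: 0 + 1 + 0 (carry in) = 1 → bit 1, carry out 0
  col 4: 0 + 1 + 0 (carry in) = 1 → bit 1, carry out 0
  col 5: 1 + 1 + 0 (carry in) = 2 → bit 0, carry out 1
  col 6: 1 + 0 + 1 (carry in) = 2 → bit 0, carry out 1
  col 7: 0 + 0 + 1 (carry in) = 1 → bit 1, carry out 0
  col 8: 1 + 1 + 0 (carry in) = 2 → bit 0, carry out 1
  col 9: 1 + 0 + 1 (carry in) = 2 → bit 0, carry out 1
  col 10: 0 + 0 + 1 (carry in) = 1 → bit 1, carry out 0
Reading bits MSB→LSB: 10010011101
Strip leading zeros: 10010011101
= 10010011101


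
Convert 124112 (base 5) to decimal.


Positional values (base 5):
  2 × 5^0 = 2 × 1 = 2
  1 × 5^1 = 1 × 5 = 5
  1 × 5^2 = 1 × 25 = 25
  4 × 5^3 = 4 × 125 = 500
  2 × 5^4 = 2 × 625 = 1250
  1 × 5^5 = 1 × 3125 = 3125
Sum = 2 + 5 + 25 + 500 + 1250 + 3125
= 4907


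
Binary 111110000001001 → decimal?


Positional values:
Bit 0: 1 × 2^0 = 1
Bit 3: 1 × 2^3 = 8
Bit 10: 1 × 2^10 = 1024
Bit 11: 1 × 2^11 = 2048
Bit 12: 1 × 2^12 = 4096
Bit 13: 1 × 2^13 = 8192
Bit 14: 1 × 2^14 = 16384
Sum = 1 + 8 + 1024 + 2048 + 4096 + 8192 + 16384
= 31753


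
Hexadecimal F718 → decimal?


Positional values:
Position 0: 8 × 16^0 = 8 × 1 = 8
Position 1: 1 × 16^1 = 1 × 16 = 16
Position 2: 7 × 16^2 = 7 × 256 = 1792
Position 3: F × 16^3 = 15 × 4096 = 61440
Sum = 8 + 16 + 1792 + 61440
= 63256


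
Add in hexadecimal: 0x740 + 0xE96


Align and add column by column (LSB to MSB, each column mod 16 with carry):
  0740
+ 0E96
  ----
  col 0: 0(0) + 6(6) + 0 (carry in) = 6 → 6(6), carry out 0
  col 1: 4(4) + 9(9) + 0 (carry in) = 13 → D(13), carry out 0
  col 2: 7(7) + E(14) + 0 (carry in) = 21 → 5(5), carry out 1
  col 3: 0(0) + 0(0) + 1 (carry in) = 1 → 1(1), carry out 0
Reading digits MSB→LSB: 15D6
Strip leading zeros: 15D6
= 0x15D6


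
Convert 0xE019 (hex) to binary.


Each hex digit → 4 binary bits:
  E = 1110
  0 = 0000
  1 = 0001
  9 = 1001
Concatenate: 1110 0000 0001 1001
= 1110000000011001


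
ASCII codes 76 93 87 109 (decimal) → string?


Codes (decimal): 76 93 87 109
Per-code ASCII lookup:
  76  (range 65-90: uppercase, 76 - 65 = 11) → 'L'
  93  (special character) → ']'
  87  (range 65-90: uppercase, 87 - 65 = 22) → 'W'
  109  (range 97-122: lowercase, 109 - 97 = 12) → 'm'
= 'L]Wm'


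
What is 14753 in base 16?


Divide by 16 repeatedly:
14753 ÷ 16 = 922 remainder 1 (1)
922 ÷ 16 = 57 remainder 10 (A)
57 ÷ 16 = 3 remainder 9 (9)
3 ÷ 16 = 0 remainder 3 (3)
Reading remainders bottom-up:
= 0x39A1


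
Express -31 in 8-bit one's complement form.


Original: 00011111
Invert all bits:
  bit 0: 0 → 1
  bit 1: 0 → 1
  bit 2: 0 → 1
  bit 3: 1 → 0
  bit 4: 1 → 0
  bit 5: 1 → 0
  bit 6: 1 → 0
  bit 7: 1 → 0
= 11100000


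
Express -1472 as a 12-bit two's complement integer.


Original: 010111000000
Step 1 - Invert all bits: 101000111111
Step 2 - Add 1: 101000111111 + 1
= 101001000000 (represents -1472)


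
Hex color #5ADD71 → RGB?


Hex: #5ADD71
R = 5A₁₆ = 90
G = DD₁₆ = 221
B = 71₁₆ = 113
= RGB(90, 221, 113)


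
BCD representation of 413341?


Each digit → 4-bit binary:
  4 → 0100
  1 → 0001
  3 → 0011
  3 → 0011
  4 → 0100
  1 → 0001
= 0100 0001 0011 0011 0100 0001


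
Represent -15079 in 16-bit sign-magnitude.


Sign bit: 1 (negative)
Magnitude: 15079 = 011101011100111
= 1011101011100111


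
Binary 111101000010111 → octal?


Group into 3-bit groups: 111101000010111
  111 = 7
  101 = 5
  000 = 0
  010 = 2
  111 = 7
= 0o75027


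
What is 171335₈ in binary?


Each octal digit → 3 binary bits:
  1 = 001
  7 = 111
  1 = 001
  3 = 011
  3 = 011
  5 = 101
Concatenate: 001 111 001 011 011 101
= 001111001011011101


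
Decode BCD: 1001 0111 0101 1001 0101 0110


Each 4-bit group → digit:
  1001 → 9
  0111 → 7
  0101 → 5
  1001 → 9
  0101 → 5
  0110 → 6
= 975956


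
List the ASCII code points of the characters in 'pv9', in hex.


String: 'pv9'  (3 characters)
Per-character ASCII lookup:
  'p': lowercase starts at 97: 'p' = 97 + 15 = 112 → 0x70
  'v': lowercase starts at 97: 'v' = 97 + 21 = 118 → 0x76
  '9': digits start at 48: '9' = 48 + 9 = 57 → 0x39
= 0x70 0x76 0x39


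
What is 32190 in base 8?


Divide by 8 repeatedly:
32190 ÷ 8 = 4023 remainder 6
4023 ÷ 8 = 502 remainder 7
502 ÷ 8 = 62 remainder 6
62 ÷ 8 = 7 remainder 6
7 ÷ 8 = 0 remainder 7
Reading remainders bottom-up:
= 0o76676


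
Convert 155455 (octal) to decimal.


Positional values:
Position 0: 5 × 8^0 = 5
Position 1: 5 × 8^1 = 40
Position 2: 4 × 8^2 = 256
Position 3: 5 × 8^3 = 2560
Position 4: 5 × 8^4 = 20480
Position 5: 1 × 8^5 = 32768
Sum = 5 + 40 + 256 + 2560 + 20480 + 32768
= 56109


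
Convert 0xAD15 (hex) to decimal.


Positional values:
Position 0: 5 × 16^0 = 5 × 1 = 5
Position 1: 1 × 16^1 = 1 × 16 = 16
Position 2: D × 16^2 = 13 × 256 = 3328
Position 3: A × 16^3 = 10 × 4096 = 40960
Sum = 5 + 16 + 3328 + 40960
= 44309


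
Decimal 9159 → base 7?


Divide by 7 repeatedly:
9159 ÷ 7 = 1308 remainder 3
1308 ÷ 7 = 186 remainder 6
186 ÷ 7 = 26 remainder 4
26 ÷ 7 = 3 remainder 5
3 ÷ 7 = 0 remainder 3
Reading remainders bottom-up:
= 35463


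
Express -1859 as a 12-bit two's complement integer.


Original: 011101000011
Step 1 - Invert all bits: 100010111100
Step 2 - Add 1: 100010111100 + 1
= 100010111101 (represents -1859)


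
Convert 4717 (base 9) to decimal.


Positional values (base 9):
  7 × 9^0 = 7 × 1 = 7
  1 × 9^1 = 1 × 9 = 9
  7 × 9^2 = 7 × 81 = 567
  4 × 9^3 = 4 × 729 = 2916
Sum = 7 + 9 + 567 + 2916
= 3499


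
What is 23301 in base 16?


Divide by 16 repeatedly:
23301 ÷ 16 = 1456 remainder 5 (5)
1456 ÷ 16 = 91 remainder 0 (0)
91 ÷ 16 = 5 remainder 11 (B)
5 ÷ 16 = 0 remainder 5 (5)
Reading remainders bottom-up:
= 0x5B05


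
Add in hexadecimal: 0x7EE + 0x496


Align and add column by column (LSB to MSB, each column mod 16 with carry):
  07EE
+ 0496
  ----
  col 0: E(14) + 6(6) + 0 (carry in) = 20 → 4(4), carry out 1
  col 1: E(14) + 9(9) + 1 (carry in) = 24 → 8(8), carry out 1
  col 2: 7(7) + 4(4) + 1 (carry in) = 12 → C(12), carry out 0
  col 3: 0(0) + 0(0) + 0 (carry in) = 0 → 0(0), carry out 0
Reading digits MSB→LSB: 0C84
Strip leading zeros: C84
= 0xC84


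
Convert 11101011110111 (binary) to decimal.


Positional values:
Bit 0: 1 × 2^0 = 1
Bit 1: 1 × 2^1 = 2
Bit 2: 1 × 2^2 = 4
Bit 4: 1 × 2^4 = 16
Bit 5: 1 × 2^5 = 32
Bit 6: 1 × 2^6 = 64
Bit 7: 1 × 2^7 = 128
Bit 9: 1 × 2^9 = 512
Bit 11: 1 × 2^11 = 2048
Bit 12: 1 × 2^12 = 4096
Bit 13: 1 × 2^13 = 8192
Sum = 1 + 2 + 4 + 16 + 32 + 64 + 128 + 512 + 2048 + 4096 + 8192
= 15095


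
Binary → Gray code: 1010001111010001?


Binary: 1010001111010001
Gray code: G = B XOR (B >> 1)
B >> 1 = 0101000111101000
1010001111010001 XOR 0101000111101000:
  1 XOR 0 = 1
  0 XOR 1 = 1
  1 XOR 0 = 1
  0 XOR 1 = 1
  0 XOR 0 = 0
  0 XOR 0 = 0
  1 XOR 0 = 1
  1 XOR 1 = 0
  1 XOR 1 = 0
  1 XOR 1 = 0
  0 XOR 1 = 1
  1 XOR 0 = 1
  0 XOR 1 = 1
  0 XOR 0 = 0
  0 XOR 0 = 0
  1 XOR 0 = 1
= 1111001000111001


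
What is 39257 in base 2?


Divide by 2 repeatedly:
39257 ÷ 2 = 19628 remainder 1
19628 ÷ 2 = 9814 remainder 0
9814 ÷ 2 = 4907 remainder 0
4907 ÷ 2 = 2453 remainder 1
2453 ÷ 2 = 1226 remainder 1
1226 ÷ 2 = 613 remainder 0
613 ÷ 2 = 306 remainder 1
306 ÷ 2 = 153 remainder 0
153 ÷ 2 = 76 remainder 1
76 ÷ 2 = 38 remainder 0
38 ÷ 2 = 19 remainder 0
19 ÷ 2 = 9 remainder 1
9 ÷ 2 = 4 remainder 1
4 ÷ 2 = 2 remainder 0
2 ÷ 2 = 1 remainder 0
1 ÷ 2 = 0 remainder 1
Reading remainders bottom-up:
= 1001100101011001


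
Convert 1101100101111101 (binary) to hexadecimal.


Group into 4-bit nibbles: 1101100101111101
  1101 = D
  1001 = 9
  0111 = 7
  1101 = D
= 0xD97D


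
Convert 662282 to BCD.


Each digit → 4-bit binary:
  6 → 0110
  6 → 0110
  2 → 0010
  2 → 0010
  8 → 1000
  2 → 0010
= 0110 0110 0010 0010 1000 0010


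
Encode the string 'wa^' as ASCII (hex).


String: 'wa^'  (3 characters)
Per-character ASCII lookup:
  'w': lowercase starts at 97: 'w' = 97 + 22 = 119 → 0x77
  'a': lowercase starts at 97: 'a' = 97 + 0 = 97 → 0x61
  '^': special character: '^' = 94 → 0x5E
= 0x77 0x61 0x5E


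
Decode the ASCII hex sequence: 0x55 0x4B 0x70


Codes (hex): 0x55 0x4B 0x70
Per-code ASCII lookup:
  0x55 = 85  (range 65-90: uppercase, 85 - 65 = 20) → 'U'
  0x4B = 75  (range 65-90: uppercase, 75 - 65 = 10) → 'K'
  0x70 = 112  (range 97-122: lowercase, 112 - 97 = 15) → 'p'
= 'UKp'


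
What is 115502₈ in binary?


Each octal digit → 3 binary bits:
  1 = 001
  1 = 001
  5 = 101
  5 = 101
  0 = 000
  2 = 010
Concatenate: 001 001 101 101 000 010
= 001001101101000010


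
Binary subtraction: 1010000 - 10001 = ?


Align and subtract column by column (LSB to MSB, borrowing when needed):
  1010000
- 0010001
  -------
  col 0: (0 - 0 borrow-in) - 1 → borrow from next column: (0+2) - 1 = 1, borrow out 1
  col 1: (0 - 1 borrow-in) - 0 → borrow from next column: (-1+2) - 0 = 1, borrow out 1
  col 2: (0 - 1 borrow-in) - 0 → borrow from next column: (-1+2) - 0 = 1, borrow out 1
  col 3: (0 - 1 borrow-in) - 0 → borrow from next column: (-1+2) - 0 = 1, borrow out 1
  col 4: (1 - 1 borrow-in) - 1 → borrow from next column: (0+2) - 1 = 1, borrow out 1
  col 5: (0 - 1 borrow-in) - 0 → borrow from next column: (-1+2) - 0 = 1, borrow out 1
  col 6: (1 - 1 borrow-in) - 0 → 0 - 0 = 0, borrow out 0
Reading bits MSB→LSB: 0111111
Strip leading zeros: 111111
= 111111


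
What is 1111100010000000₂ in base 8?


Group into 3-bit groups: 001111100010000000
  001 = 1
  111 = 7
  100 = 4
  010 = 2
  000 = 0
  000 = 0
= 0o174200


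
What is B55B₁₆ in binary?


Each hex digit → 4 binary bits:
  B = 1011
  5 = 0101
  5 = 0101
  B = 1011
Concatenate: 1011 0101 0101 1011
= 1011010101011011


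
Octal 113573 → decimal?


Positional values:
Position 0: 3 × 8^0 = 3
Position 1: 7 × 8^1 = 56
Position 2: 5 × 8^2 = 320
Position 3: 3 × 8^3 = 1536
Position 4: 1 × 8^4 = 4096
Position 5: 1 × 8^5 = 32768
Sum = 3 + 56 + 320 + 1536 + 4096 + 32768
= 38779


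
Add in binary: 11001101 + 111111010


Align and add column by column (LSB to MSB, carry propagating):
  0011001101
+ 0111111010
  ----------
  col 0: 1 + 0 + 0 (carry in) = 1 → bit 1, carry out 0
  col 1: 0 + 1 + 0 (carry in) = 1 → bit 1, carry out 0
  col 2: 1 + 0 + 0 (carry in) = 1 → bit 1, carry out 0
  col 3: 1 + 1 + 0 (carry in) = 2 → bit 0, carry out 1
  col 4: 0 + 1 + 1 (carry in) = 2 → bit 0, carry out 1
  col 5: 0 + 1 + 1 (carry in) = 2 → bit 0, carry out 1
  col 6: 1 + 1 + 1 (carry in) = 3 → bit 1, carry out 1
  col 7: 1 + 1 + 1 (carry in) = 3 → bit 1, carry out 1
  col 8: 0 + 1 + 1 (carry in) = 2 → bit 0, carry out 1
  col 9: 0 + 0 + 1 (carry in) = 1 → bit 1, carry out 0
Reading bits MSB→LSB: 1011000111
Strip leading zeros: 1011000111
= 1011000111


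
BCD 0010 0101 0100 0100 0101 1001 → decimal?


Each 4-bit group → digit:
  0010 → 2
  0101 → 5
  0100 → 4
  0100 → 4
  0101 → 5
  1001 → 9
= 254459


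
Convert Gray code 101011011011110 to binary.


Gray code: 101011011011110
MSB stays the same: 1
Each subsequent bit = prev_binary XOR current_gray:
  B[1] = 1 XOR 0 = 1
  B[2] = 1 XOR 1 = 0
  B[3] = 0 XOR 0 = 0
  B[4] = 0 XOR 1 = 1
  B[5] = 1 XOR 1 = 0
  B[6] = 0 XOR 0 = 0
  B[7] = 0 XOR 1 = 1
  B[8] = 1 XOR 1 = 0
  B[9] = 0 XOR 0 = 0
  B[10] = 0 XOR 1 = 1
  B[11] = 1 XOR 1 = 0
  B[12] = 0 XOR 1 = 1
  B[13] = 1 XOR 1 = 0
  B[14] = 0 XOR 0 = 0
= 110010010010100 (25748 decimal)


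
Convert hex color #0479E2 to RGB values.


Hex: #0479E2
R = 04₁₆ = 4
G = 79₁₆ = 121
B = E2₁₆ = 226
= RGB(4, 121, 226)


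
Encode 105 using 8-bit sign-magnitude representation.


Sign bit: 0 (positive)
Magnitude: 105 = 1101001
= 01101001


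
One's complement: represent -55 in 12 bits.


Original: 000000110111
Invert all bits:
  bit 0: 0 → 1
  bit 1: 0 → 1
  bit 2: 0 → 1
  bit 3: 0 → 1
  bit 4: 0 → 1
  bit 5: 0 → 1
  bit 6: 1 → 0
  bit 7: 1 → 0
  bit 8: 0 → 1
  bit 9: 1 → 0
  bit 10: 1 → 0
  bit 11: 1 → 0
= 111111001000


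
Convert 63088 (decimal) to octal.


Divide by 8 repeatedly:
63088 ÷ 8 = 7886 remainder 0
7886 ÷ 8 = 985 remainder 6
985 ÷ 8 = 123 remainder 1
123 ÷ 8 = 15 remainder 3
15 ÷ 8 = 1 remainder 7
1 ÷ 8 = 0 remainder 1
Reading remainders bottom-up:
= 0o173160


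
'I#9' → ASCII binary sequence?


String: 'I#9'  (3 characters)
Per-character ASCII lookup:
  'I': uppercase starts at 65: 'I' = 65 + 8 = 73 → 1001001
  '#': special character: '#' = 35 → 100011
  '9': digits start at 48: '9' = 48 + 9 = 57 → 111001
= 1001001 100011 111001


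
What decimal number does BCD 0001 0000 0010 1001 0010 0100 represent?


Each 4-bit group → digit:
  0001 → 1
  0000 → 0
  0010 → 2
  1001 → 9
  0010 → 2
  0100 → 4
= 102924


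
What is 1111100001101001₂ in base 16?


Group into 4-bit nibbles: 1111100001101001
  1111 = F
  1000 = 8
  0110 = 6
  1001 = 9
= 0xF869


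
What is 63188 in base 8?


Divide by 8 repeatedly:
63188 ÷ 8 = 7898 remainder 4
7898 ÷ 8 = 987 remainder 2
987 ÷ 8 = 123 remainder 3
123 ÷ 8 = 15 remainder 3
15 ÷ 8 = 1 remainder 7
1 ÷ 8 = 0 remainder 1
Reading remainders bottom-up:
= 0o173324


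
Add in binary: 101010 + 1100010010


Align and add column by column (LSB to MSB, carry propagating):
  00000101010
+ 01100010010
  -----------
  col 0: 0 + 0 + 0 (carry in) = 0 → bit 0, carry out 0
  col 1: 1 + 1 + 0 (carry in) = 2 → bit 0, carry out 1
  col 2: 0 + 0 + 1 (carry in) = 1 → bit 1, carry out 0
  col 3: 1 + 0 + 0 (carry in) = 1 → bit 1, carry out 0
  col 4: 0 + 1 + 0 (carry in) = 1 → bit 1, carry out 0
  col 5: 1 + 0 + 0 (carry in) = 1 → bit 1, carry out 0
  col 6: 0 + 0 + 0 (carry in) = 0 → bit 0, carry out 0
  col 7: 0 + 0 + 0 (carry in) = 0 → bit 0, carry out 0
  col 8: 0 + 1 + 0 (carry in) = 1 → bit 1, carry out 0
  col 9: 0 + 1 + 0 (carry in) = 1 → bit 1, carry out 0
  col 10: 0 + 0 + 0 (carry in) = 0 → bit 0, carry out 0
Reading bits MSB→LSB: 01100111100
Strip leading zeros: 1100111100
= 1100111100


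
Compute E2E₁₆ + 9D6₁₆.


Align and add column by column (LSB to MSB, each column mod 16 with carry):
  0E2E
+ 09D6
  ----
  col 0: E(14) + 6(6) + 0 (carry in) = 20 → 4(4), carry out 1
  col 1: 2(2) + D(13) + 1 (carry in) = 16 → 0(0), carry out 1
  col 2: E(14) + 9(9) + 1 (carry in) = 24 → 8(8), carry out 1
  col 3: 0(0) + 0(0) + 1 (carry in) = 1 → 1(1), carry out 0
Reading digits MSB→LSB: 1804
Strip leading zeros: 1804
= 0x1804


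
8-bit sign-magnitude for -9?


Sign bit: 1 (negative)
Magnitude: 9 = 0001001
= 10001001


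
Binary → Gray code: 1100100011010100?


Binary: 1100100011010100
Gray code: G = B XOR (B >> 1)
B >> 1 = 0110010001101010
1100100011010100 XOR 0110010001101010:
  1 XOR 0 = 1
  1 XOR 1 = 0
  0 XOR 1 = 1
  0 XOR 0 = 0
  1 XOR 0 = 1
  0 XOR 1 = 1
  0 XOR 0 = 0
  0 XOR 0 = 0
  1 XOR 0 = 1
  1 XOR 1 = 0
  0 XOR 1 = 1
  1 XOR 0 = 1
  0 XOR 1 = 1
  1 XOR 0 = 1
  0 XOR 1 = 1
  0 XOR 0 = 0
= 1010110010111110


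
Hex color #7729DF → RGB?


Hex: #7729DF
R = 77₁₆ = 119
G = 29₁₆ = 41
B = DF₁₆ = 223
= RGB(119, 41, 223)


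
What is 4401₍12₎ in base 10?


Positional values (base 12):
  1 × 12^0 = 1 × 1 = 1
  0 × 12^1 = 0 × 12 = 0
  4 × 12^2 = 4 × 144 = 576
  4 × 12^3 = 4 × 1728 = 6912
Sum = 1 + 0 + 576 + 6912
= 7489


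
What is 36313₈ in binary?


Each octal digit → 3 binary bits:
  3 = 011
  6 = 110
  3 = 011
  1 = 001
  3 = 011
Concatenate: 011 110 011 001 011
= 011110011001011


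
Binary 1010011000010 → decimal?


Positional values:
Bit 1: 1 × 2^1 = 2
Bit 6: 1 × 2^6 = 64
Bit 7: 1 × 2^7 = 128
Bit 10: 1 × 2^10 = 1024
Bit 12: 1 × 2^12 = 4096
Sum = 2 + 64 + 128 + 1024 + 4096
= 5314


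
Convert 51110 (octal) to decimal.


Positional values:
Position 0: 0 × 8^0 = 0
Position 1: 1 × 8^1 = 8
Position 2: 1 × 8^2 = 64
Position 3: 1 × 8^3 = 512
Position 4: 5 × 8^4 = 20480
Sum = 0 + 8 + 64 + 512 + 20480
= 21064


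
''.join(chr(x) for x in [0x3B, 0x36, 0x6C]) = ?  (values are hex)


Codes (hex): 0x3B 0x36 0x6C
Per-code ASCII lookup:
  0x3B = 59  (special character) → ';'
  0x36 = 54  (range 48-57: digits, 54 - 48 = 6) → '6'
  0x6C = 108  (range 97-122: lowercase, 108 - 97 = 11) → 'l'
= ';6l'


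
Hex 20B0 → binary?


Each hex digit → 4 binary bits:
  2 = 0010
  0 = 0000
  B = 1011
  0 = 0000
Concatenate: 0010 0000 1011 0000
= 0010000010110000


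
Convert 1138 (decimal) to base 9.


Divide by 9 repeatedly:
1138 ÷ 9 = 126 remainder 4
126 ÷ 9 = 14 remainder 0
14 ÷ 9 = 1 remainder 5
1 ÷ 9 = 0 remainder 1
Reading remainders bottom-up:
= 1504


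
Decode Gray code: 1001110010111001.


Gray code: 1001110010111001
MSB stays the same: 1
Each subsequent bit = prev_binary XOR current_gray:
  B[1] = 1 XOR 0 = 1
  B[2] = 1 XOR 0 = 1
  B[3] = 1 XOR 1 = 0
  B[4] = 0 XOR 1 = 1
  B[5] = 1 XOR 1 = 0
  B[6] = 0 XOR 0 = 0
  B[7] = 0 XOR 0 = 0
  B[8] = 0 XOR 1 = 1
  B[9] = 1 XOR 0 = 1
  B[10] = 1 XOR 1 = 0
  B[11] = 0 XOR 1 = 1
  B[12] = 1 XOR 1 = 0
  B[13] = 0 XOR 0 = 0
  B[14] = 0 XOR 0 = 0
  B[15] = 0 XOR 1 = 1
= 1110100011010001 (59601 decimal)


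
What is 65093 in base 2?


Divide by 2 repeatedly:
65093 ÷ 2 = 32546 remainder 1
32546 ÷ 2 = 16273 remainder 0
16273 ÷ 2 = 8136 remainder 1
8136 ÷ 2 = 4068 remainder 0
4068 ÷ 2 = 2034 remainder 0
2034 ÷ 2 = 1017 remainder 0
1017 ÷ 2 = 508 remainder 1
508 ÷ 2 = 254 remainder 0
254 ÷ 2 = 127 remainder 0
127 ÷ 2 = 63 remainder 1
63 ÷ 2 = 31 remainder 1
31 ÷ 2 = 15 remainder 1
15 ÷ 2 = 7 remainder 1
7 ÷ 2 = 3 remainder 1
3 ÷ 2 = 1 remainder 1
1 ÷ 2 = 0 remainder 1
Reading remainders bottom-up:
= 1111111001000101


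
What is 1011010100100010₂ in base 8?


Group into 3-bit groups: 001011010100100010
  001 = 1
  011 = 3
  010 = 2
  100 = 4
  100 = 4
  010 = 2
= 0o132442


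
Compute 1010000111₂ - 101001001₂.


Align and subtract column by column (LSB to MSB, borrowing when needed):
  1010000111
- 0101001001
  ----------
  col 0: (1 - 0 borrow-in) - 1 → 1 - 1 = 0, borrow out 0
  col 1: (1 - 0 borrow-in) - 0 → 1 - 0 = 1, borrow out 0
  col 2: (1 - 0 borrow-in) - 0 → 1 - 0 = 1, borrow out 0
  col 3: (0 - 0 borrow-in) - 1 → borrow from next column: (0+2) - 1 = 1, borrow out 1
  col 4: (0 - 1 borrow-in) - 0 → borrow from next column: (-1+2) - 0 = 1, borrow out 1
  col 5: (0 - 1 borrow-in) - 0 → borrow from next column: (-1+2) - 0 = 1, borrow out 1
  col 6: (0 - 1 borrow-in) - 1 → borrow from next column: (-1+2) - 1 = 0, borrow out 1
  col 7: (1 - 1 borrow-in) - 0 → 0 - 0 = 0, borrow out 0
  col 8: (0 - 0 borrow-in) - 1 → borrow from next column: (0+2) - 1 = 1, borrow out 1
  col 9: (1 - 1 borrow-in) - 0 → 0 - 0 = 0, borrow out 0
Reading bits MSB→LSB: 0100111110
Strip leading zeros: 100111110
= 100111110


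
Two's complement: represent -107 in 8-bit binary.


Original: 01101011
Step 1 - Invert all bits: 10010100
Step 2 - Add 1: 10010100 + 1
= 10010101 (represents -107)


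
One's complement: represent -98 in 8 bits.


Original: 01100010
Invert all bits:
  bit 0: 0 → 1
  bit 1: 1 → 0
  bit 2: 1 → 0
  bit 3: 0 → 1
  bit 4: 0 → 1
  bit 5: 0 → 1
  bit 6: 1 → 0
  bit 7: 0 → 1
= 10011101


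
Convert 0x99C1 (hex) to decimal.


Positional values:
Position 0: 1 × 16^0 = 1 × 1 = 1
Position 1: C × 16^1 = 12 × 16 = 192
Position 2: 9 × 16^2 = 9 × 256 = 2304
Position 3: 9 × 16^3 = 9 × 4096 = 36864
Sum = 1 + 192 + 2304 + 36864
= 39361


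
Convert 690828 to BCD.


Each digit → 4-bit binary:
  6 → 0110
  9 → 1001
  0 → 0000
  8 → 1000
  2 → 0010
  8 → 1000
= 0110 1001 0000 1000 0010 1000


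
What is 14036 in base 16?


Divide by 16 repeatedly:
14036 ÷ 16 = 877 remainder 4 (4)
877 ÷ 16 = 54 remainder 13 (D)
54 ÷ 16 = 3 remainder 6 (6)
3 ÷ 16 = 0 remainder 3 (3)
Reading remainders bottom-up:
= 0x36D4


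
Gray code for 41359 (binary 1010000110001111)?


Binary: 1010000110001111
Gray code: G = B XOR (B >> 1)
B >> 1 = 0101000011000111
1010000110001111 XOR 0101000011000111:
  1 XOR 0 = 1
  0 XOR 1 = 1
  1 XOR 0 = 1
  0 XOR 1 = 1
  0 XOR 0 = 0
  0 XOR 0 = 0
  0 XOR 0 = 0
  1 XOR 0 = 1
  1 XOR 1 = 0
  0 XOR 1 = 1
  0 XOR 0 = 0
  0 XOR 0 = 0
  1 XOR 0 = 1
  1 XOR 1 = 0
  1 XOR 1 = 0
  1 XOR 1 = 0
= 1111000101001000


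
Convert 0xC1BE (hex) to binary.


Each hex digit → 4 binary bits:
  C = 1100
  1 = 0001
  B = 1011
  E = 1110
Concatenate: 1100 0001 1011 1110
= 1100000110111110


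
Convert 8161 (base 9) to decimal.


Positional values (base 9):
  1 × 9^0 = 1 × 1 = 1
  6 × 9^1 = 6 × 9 = 54
  1 × 9^2 = 1 × 81 = 81
  8 × 9^3 = 8 × 729 = 5832
Sum = 1 + 54 + 81 + 5832
= 5968


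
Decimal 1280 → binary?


Divide by 2 repeatedly:
1280 ÷ 2 = 640 remainder 0
640 ÷ 2 = 320 remainder 0
320 ÷ 2 = 160 remainder 0
160 ÷ 2 = 80 remainder 0
80 ÷ 2 = 40 remainder 0
40 ÷ 2 = 20 remainder 0
20 ÷ 2 = 10 remainder 0
10 ÷ 2 = 5 remainder 0
5 ÷ 2 = 2 remainder 1
2 ÷ 2 = 1 remainder 0
1 ÷ 2 = 0 remainder 1
Reading remainders bottom-up:
= 10100000000


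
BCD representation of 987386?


Each digit → 4-bit binary:
  9 → 1001
  8 → 1000
  7 → 0111
  3 → 0011
  8 → 1000
  6 → 0110
= 1001 1000 0111 0011 1000 0110
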